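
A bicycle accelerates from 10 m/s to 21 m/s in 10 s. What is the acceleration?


Given: initial velocity v0 = 10 m/s, final velocity v = 21 m/s, time t = 10 s
Using a = (v - v0) / t
a = (21 - 10) / 10
a = 11 / 10
a = 11/10 m/s^2

11/10 m/s^2


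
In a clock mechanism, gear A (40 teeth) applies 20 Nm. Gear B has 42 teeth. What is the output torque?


Given: N1 = 40, N2 = 42, T1 = 20 Nm
Using T2/T1 = N2/N1
T2 = T1 * N2 / N1
T2 = 20 * 42 / 40
T2 = 840 / 40
T2 = 21 Nm

21 Nm


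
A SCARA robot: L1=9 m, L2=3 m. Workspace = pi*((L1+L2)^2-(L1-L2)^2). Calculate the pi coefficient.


Given: L1 = 9, L2 = 3
(L1+L2)^2 = (12)^2 = 144
(L1-L2)^2 = (6)^2 = 36
Difference = 144 - 36 = 108
This equals 4*L1*L2 = 4*9*3 = 108
Workspace area = 108*pi

108


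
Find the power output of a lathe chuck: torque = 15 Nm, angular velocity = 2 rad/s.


Given: tau = 15 Nm, omega = 2 rad/s
Using P = tau * omega
P = 15 * 2
P = 30 W

30 W


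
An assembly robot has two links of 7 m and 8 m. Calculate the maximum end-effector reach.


Given: L1 = 7 m, L2 = 8 m
For a 2-link planar arm, max reach = L1 + L2 (fully extended)
Max reach = 7 + 8
Max reach = 15 m

15 m


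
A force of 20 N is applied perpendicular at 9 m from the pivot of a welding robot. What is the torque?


Given: F = 20 N, r = 9 m, angle = 90 deg (perpendicular)
Using tau = F * r * sin(90)
sin(90) = 1
tau = 20 * 9 * 1
tau = 180 Nm

180 Nm


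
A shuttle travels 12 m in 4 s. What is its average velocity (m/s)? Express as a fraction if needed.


Given: distance d = 12 m, time t = 4 s
Using v = d / t
v = 12 / 4
v = 3 m/s

3 m/s


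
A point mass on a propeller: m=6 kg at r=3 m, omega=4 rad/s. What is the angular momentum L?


Given: m = 6 kg, r = 3 m, omega = 4 rad/s
For a point mass: I = m*r^2
I = 6*3^2 = 6*9 = 54
L = I*omega = 54*4
L = 216 kg*m^2/s

216 kg*m^2/s


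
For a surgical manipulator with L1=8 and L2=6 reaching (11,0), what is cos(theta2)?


Given: L1 = 8, L2 = 6, target (x, y) = (11, 0)
Using cos(theta2) = (x^2 + y^2 - L1^2 - L2^2) / (2*L1*L2)
x^2 + y^2 = 11^2 + 0 = 121
L1^2 + L2^2 = 64 + 36 = 100
Numerator = 121 - 100 = 21
Denominator = 2*8*6 = 96
cos(theta2) = 21/96 = 7/32

7/32


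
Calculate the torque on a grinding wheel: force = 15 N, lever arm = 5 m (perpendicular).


Given: F = 15 N, r = 5 m, angle = 90 deg (perpendicular)
Using tau = F * r * sin(90)
sin(90) = 1
tau = 15 * 5 * 1
tau = 75 Nm

75 Nm


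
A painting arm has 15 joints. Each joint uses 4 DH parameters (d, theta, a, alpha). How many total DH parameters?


Given: 15 joints, 4 DH parameters per joint (d, theta, a, alpha)
Total DH parameters = number_of_joints * 4
Total = 15 * 4
Total = 60

60


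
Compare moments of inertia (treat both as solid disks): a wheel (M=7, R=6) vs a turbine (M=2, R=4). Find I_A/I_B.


Given: M1=7 kg, R1=6 m, M2=2 kg, R2=4 m
For a disk: I = (1/2)*M*R^2, so I_A/I_B = (M1*R1^2)/(M2*R2^2)
M1*R1^2 = 7*36 = 252
M2*R2^2 = 2*16 = 32
I_A/I_B = 252/32 = 63/8

63/8


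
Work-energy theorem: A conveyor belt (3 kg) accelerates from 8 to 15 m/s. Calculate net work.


Given: m = 3 kg, v0 = 8 m/s, v = 15 m/s
Using W = (1/2)*m*(v^2 - v0^2)
v^2 = 15^2 = 225
v0^2 = 8^2 = 64
v^2 - v0^2 = 225 - 64 = 161
W = (1/2)*3*161 = 483/2 J

483/2 J


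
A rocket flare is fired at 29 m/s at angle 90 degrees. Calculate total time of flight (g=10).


Given: v0 = 29 m/s, theta = 90 deg, g = 10 m/s^2
sin(90) = 1
Using T = 2*v0*sin(theta) / g
T = 2*29*1 / 10
T = 58 / 10
T = 29/5 s

29/5 s


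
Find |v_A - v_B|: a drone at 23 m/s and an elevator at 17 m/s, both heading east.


Given: v_A = 23 m/s east, v_B = 17 m/s east
Both move in the same direction; relative speed = |v_A - v_B|
|23 - 17| = |6|
= 6 m/s

6 m/s


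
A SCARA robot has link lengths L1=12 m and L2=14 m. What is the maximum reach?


Given: L1 = 12 m, L2 = 14 m
For a 2-link planar arm, max reach = L1 + L2 (fully extended)
Max reach = 12 + 14
Max reach = 26 m

26 m


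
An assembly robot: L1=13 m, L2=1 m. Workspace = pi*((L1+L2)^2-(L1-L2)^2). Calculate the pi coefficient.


Given: L1 = 13, L2 = 1
(L1+L2)^2 = (14)^2 = 196
(L1-L2)^2 = (12)^2 = 144
Difference = 196 - 144 = 52
This equals 4*L1*L2 = 4*13*1 = 52
Workspace area = 52*pi

52


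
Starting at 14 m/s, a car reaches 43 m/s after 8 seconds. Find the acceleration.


Given: initial velocity v0 = 14 m/s, final velocity v = 43 m/s, time t = 8 s
Using a = (v - v0) / t
a = (43 - 14) / 8
a = 29 / 8
a = 29/8 m/s^2

29/8 m/s^2


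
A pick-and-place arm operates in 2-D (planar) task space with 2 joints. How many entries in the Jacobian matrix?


Given: task space dimension = 2, joints = 2
Jacobian is a 2 x 2 matrix
Total entries = rows * columns
Total = 2 * 2
Total = 4

4


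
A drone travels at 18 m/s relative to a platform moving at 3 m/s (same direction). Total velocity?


Given: object velocity = 18 m/s, platform velocity = 3 m/s (same direction)
Using classical velocity addition: v_total = v_object + v_platform
v_total = 18 + 3
v_total = 21 m/s

21 m/s


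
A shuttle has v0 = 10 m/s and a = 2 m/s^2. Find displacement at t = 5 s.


Given: v0 = 10 m/s, a = 2 m/s^2, t = 5 s
Using s = v0*t + (1/2)*a*t^2
s = 10*5 + (1/2)*2*5^2
s = 50 + (1/2)*50
s = 50 + 25
s = 75

75 m


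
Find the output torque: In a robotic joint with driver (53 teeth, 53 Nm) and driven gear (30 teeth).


Given: N1 = 53, N2 = 30, T1 = 53 Nm
Using T2/T1 = N2/N1
T2 = T1 * N2 / N1
T2 = 53 * 30 / 53
T2 = 1590 / 53
T2 = 30 Nm

30 Nm


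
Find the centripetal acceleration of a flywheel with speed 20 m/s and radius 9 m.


Given: v = 20 m/s, r = 9 m
Using a_c = v^2 / r
a_c = 20^2 / 9
a_c = 400 / 9
a_c = 400/9 m/s^2

400/9 m/s^2


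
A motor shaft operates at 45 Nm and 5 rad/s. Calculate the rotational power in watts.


Given: tau = 45 Nm, omega = 5 rad/s
Using P = tau * omega
P = 45 * 5
P = 225 W

225 W


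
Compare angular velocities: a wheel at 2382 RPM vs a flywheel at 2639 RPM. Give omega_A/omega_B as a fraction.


Given: RPM_A = 2382, RPM_B = 2639
omega = 2*pi*RPM/60, so omega_A/omega_B = RPM_A / RPM_B
omega_A/omega_B = 2382 / 2639
omega_A/omega_B = 2382/2639

2382/2639


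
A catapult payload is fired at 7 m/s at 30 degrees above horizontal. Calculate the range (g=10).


Given: v0 = 7 m/s, theta = 30 deg, g = 10 m/s^2
sin(2*30) = sin(60) = sqrt(3)/2
Using R = v0^2 * sin(2*theta) / g
R = 7^2 * (sqrt(3)/2) / 10
R = 49 * sqrt(3) / 20
R = 49/20*sqrt(3) m

49/20*sqrt(3) m


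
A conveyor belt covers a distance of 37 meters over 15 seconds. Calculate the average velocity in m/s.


Given: distance d = 37 m, time t = 15 s
Using v = d / t
v = 37 / 15
v = 37/15 m/s

37/15 m/s


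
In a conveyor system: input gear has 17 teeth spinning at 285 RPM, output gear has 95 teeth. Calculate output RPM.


Given: N1 = 17 teeth, w1 = 285 RPM, N2 = 95 teeth
Using N1*w1 = N2*w2
w2 = N1*w1 / N2
w2 = 17*285 / 95
w2 = 4845 / 95
w2 = 51 RPM

51 RPM


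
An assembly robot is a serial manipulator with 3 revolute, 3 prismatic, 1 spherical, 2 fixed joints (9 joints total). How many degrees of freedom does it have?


Given: serial robot with 3 revolute, 3 prismatic, 1 spherical, 2 fixed joints
DOF contribution per joint type: revolute=1, prismatic=1, spherical=3, fixed=0
DOF = 3*1 + 3*1 + 1*3 + 2*0
DOF = 9

9


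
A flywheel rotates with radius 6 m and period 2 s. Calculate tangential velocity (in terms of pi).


Given: radius r = 6 m, period T = 2 s
Using v = 2*pi*r / T
v = 2*pi*6 / 2
v = 12*pi / 2
v = 6*pi m/s

6*pi m/s


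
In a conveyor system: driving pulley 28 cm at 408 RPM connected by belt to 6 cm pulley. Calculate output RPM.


Given: D1 = 28 cm, w1 = 408 RPM, D2 = 6 cm
Using D1*w1 = D2*w2
w2 = D1*w1 / D2
w2 = 28*408 / 6
w2 = 11424 / 6
w2 = 1904 RPM

1904 RPM


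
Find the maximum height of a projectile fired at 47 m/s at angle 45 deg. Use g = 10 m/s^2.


Given: v0 = 47 m/s, theta = 45 deg, g = 10 m/s^2
sin^2(45) = 1/2
Using H = v0^2 * sin^2(theta) / (2*g)
H = 47^2 * 1/2 / (2*10)
H = 2209 * 1/2 / 20
H = 2209/2 / 20
H = 2209/40 m

2209/40 m


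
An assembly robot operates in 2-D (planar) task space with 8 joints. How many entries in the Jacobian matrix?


Given: task space dimension = 2, joints = 8
Jacobian is a 2 x 8 matrix
Total entries = rows * columns
Total = 2 * 8
Total = 16

16


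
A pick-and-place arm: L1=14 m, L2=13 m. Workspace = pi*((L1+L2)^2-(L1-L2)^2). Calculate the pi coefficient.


Given: L1 = 14, L2 = 13
(L1+L2)^2 = (27)^2 = 729
(L1-L2)^2 = (1)^2 = 1
Difference = 729 - 1 = 728
This equals 4*L1*L2 = 4*14*13 = 728
Workspace area = 728*pi

728


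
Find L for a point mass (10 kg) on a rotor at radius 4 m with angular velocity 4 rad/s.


Given: m = 10 kg, r = 4 m, omega = 4 rad/s
For a point mass: I = m*r^2
I = 10*4^2 = 10*16 = 160
L = I*omega = 160*4
L = 640 kg*m^2/s

640 kg*m^2/s


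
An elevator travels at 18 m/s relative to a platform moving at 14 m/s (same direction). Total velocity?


Given: object velocity = 18 m/s, platform velocity = 14 m/s (same direction)
Using classical velocity addition: v_total = v_object + v_platform
v_total = 18 + 14
v_total = 32 m/s

32 m/s


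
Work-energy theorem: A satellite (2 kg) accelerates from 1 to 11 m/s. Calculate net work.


Given: m = 2 kg, v0 = 1 m/s, v = 11 m/s
Using W = (1/2)*m*(v^2 - v0^2)
v^2 = 11^2 = 121
v0^2 = 1^2 = 1
v^2 - v0^2 = 121 - 1 = 120
W = (1/2)*2*120 = 120 J

120 J


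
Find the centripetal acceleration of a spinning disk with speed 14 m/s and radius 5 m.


Given: v = 14 m/s, r = 5 m
Using a_c = v^2 / r
a_c = 14^2 / 5
a_c = 196 / 5
a_c = 196/5 m/s^2

196/5 m/s^2


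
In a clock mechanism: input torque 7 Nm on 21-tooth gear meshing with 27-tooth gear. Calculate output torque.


Given: N1 = 21, N2 = 27, T1 = 7 Nm
Using T2/T1 = N2/N1
T2 = T1 * N2 / N1
T2 = 7 * 27 / 21
T2 = 189 / 21
T2 = 9 Nm

9 Nm


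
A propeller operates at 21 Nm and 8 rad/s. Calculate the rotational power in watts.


Given: tau = 21 Nm, omega = 8 rad/s
Using P = tau * omega
P = 21 * 8
P = 168 W

168 W


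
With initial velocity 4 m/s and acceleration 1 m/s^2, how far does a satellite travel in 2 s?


Given: v0 = 4 m/s, a = 1 m/s^2, t = 2 s
Using s = v0*t + (1/2)*a*t^2
s = 4*2 + (1/2)*1*2^2
s = 8 + (1/2)*4
s = 8 + 2
s = 10

10 m


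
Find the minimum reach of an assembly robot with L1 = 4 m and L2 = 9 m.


Given: L1 = 4 m, L2 = 9 m
For a 2-link planar arm, min reach = |L1 - L2| (second link folded back)
Min reach = |4 - 9|
Min reach = 5 m

5 m


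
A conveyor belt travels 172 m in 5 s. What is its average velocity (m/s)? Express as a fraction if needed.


Given: distance d = 172 m, time t = 5 s
Using v = d / t
v = 172 / 5
v = 172/5 m/s

172/5 m/s


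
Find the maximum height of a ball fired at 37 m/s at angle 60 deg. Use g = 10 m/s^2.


Given: v0 = 37 m/s, theta = 60 deg, g = 10 m/s^2
sin^2(60) = 3/4
Using H = v0^2 * sin^2(theta) / (2*g)
H = 37^2 * 3/4 / (2*10)
H = 1369 * 3/4 / 20
H = 4107/4 / 20
H = 4107/80 m

4107/80 m


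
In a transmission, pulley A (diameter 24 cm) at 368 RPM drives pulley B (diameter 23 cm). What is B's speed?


Given: D1 = 24 cm, w1 = 368 RPM, D2 = 23 cm
Using D1*w1 = D2*w2
w2 = D1*w1 / D2
w2 = 24*368 / 23
w2 = 8832 / 23
w2 = 384 RPM

384 RPM


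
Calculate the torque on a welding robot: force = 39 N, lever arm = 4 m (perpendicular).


Given: F = 39 N, r = 4 m, angle = 90 deg (perpendicular)
Using tau = F * r * sin(90)
sin(90) = 1
tau = 39 * 4 * 1
tau = 156 Nm

156 Nm


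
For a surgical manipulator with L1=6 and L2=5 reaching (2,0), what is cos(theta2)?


Given: L1 = 6, L2 = 5, target (x, y) = (2, 0)
Using cos(theta2) = (x^2 + y^2 - L1^2 - L2^2) / (2*L1*L2)
x^2 + y^2 = 2^2 + 0 = 4
L1^2 + L2^2 = 36 + 25 = 61
Numerator = 4 - 61 = -57
Denominator = 2*6*5 = 60
cos(theta2) = -57/60 = -19/20

-19/20


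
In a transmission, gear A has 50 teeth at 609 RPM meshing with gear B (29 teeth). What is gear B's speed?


Given: N1 = 50 teeth, w1 = 609 RPM, N2 = 29 teeth
Using N1*w1 = N2*w2
w2 = N1*w1 / N2
w2 = 50*609 / 29
w2 = 30450 / 29
w2 = 1050 RPM

1050 RPM


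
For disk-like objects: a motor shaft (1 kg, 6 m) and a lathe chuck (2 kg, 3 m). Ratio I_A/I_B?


Given: M1=1 kg, R1=6 m, M2=2 kg, R2=3 m
For a disk: I = (1/2)*M*R^2, so I_A/I_B = (M1*R1^2)/(M2*R2^2)
M1*R1^2 = 1*36 = 36
M2*R2^2 = 2*9 = 18
I_A/I_B = 36/18 = 2

2


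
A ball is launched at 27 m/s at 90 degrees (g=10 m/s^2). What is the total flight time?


Given: v0 = 27 m/s, theta = 90 deg, g = 10 m/s^2
sin(90) = 1
Using T = 2*v0*sin(theta) / g
T = 2*27*1 / 10
T = 54 / 10
T = 27/5 s

27/5 s


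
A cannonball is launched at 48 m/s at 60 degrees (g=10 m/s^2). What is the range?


Given: v0 = 48 m/s, theta = 60 deg, g = 10 m/s^2
sin(2*60) = sin(120) = sqrt(3)/2
Using R = v0^2 * sin(2*theta) / g
R = 48^2 * (sqrt(3)/2) / 10
R = 2304 * sqrt(3) / 20
R = 576/5*sqrt(3) m

576/5*sqrt(3) m


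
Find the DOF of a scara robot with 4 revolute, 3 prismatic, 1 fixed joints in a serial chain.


Given: serial robot with 4 revolute, 3 prismatic, 1 fixed joints
DOF contribution per joint type: revolute=1, prismatic=1, spherical=3, fixed=0
DOF = 4*1 + 3*1 + 1*0
DOF = 7

7


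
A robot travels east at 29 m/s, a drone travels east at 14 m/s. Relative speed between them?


Given: v_A = 29 m/s east, v_B = 14 m/s east
Both move in the same direction; relative speed = |v_A - v_B|
|29 - 14| = |15|
= 15 m/s

15 m/s


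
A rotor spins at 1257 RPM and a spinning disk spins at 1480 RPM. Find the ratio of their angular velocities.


Given: RPM_A = 1257, RPM_B = 1480
omega = 2*pi*RPM/60, so omega_A/omega_B = RPM_A / RPM_B
omega_A/omega_B = 1257 / 1480
omega_A/omega_B = 1257/1480

1257/1480


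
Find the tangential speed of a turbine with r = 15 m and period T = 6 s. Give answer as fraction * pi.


Given: radius r = 15 m, period T = 6 s
Using v = 2*pi*r / T
v = 2*pi*15 / 6
v = 30*pi / 6
v = 5*pi m/s

5*pi m/s


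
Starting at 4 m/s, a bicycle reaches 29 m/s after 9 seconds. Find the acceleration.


Given: initial velocity v0 = 4 m/s, final velocity v = 29 m/s, time t = 9 s
Using a = (v - v0) / t
a = (29 - 4) / 9
a = 25 / 9
a = 25/9 m/s^2

25/9 m/s^2


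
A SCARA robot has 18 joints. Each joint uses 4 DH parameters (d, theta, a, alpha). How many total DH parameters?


Given: 18 joints, 4 DH parameters per joint (d, theta, a, alpha)
Total DH parameters = number_of_joints * 4
Total = 18 * 4
Total = 72

72


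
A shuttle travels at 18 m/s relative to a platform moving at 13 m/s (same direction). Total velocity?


Given: object velocity = 18 m/s, platform velocity = 13 m/s (same direction)
Using classical velocity addition: v_total = v_object + v_platform
v_total = 18 + 13
v_total = 31 m/s

31 m/s


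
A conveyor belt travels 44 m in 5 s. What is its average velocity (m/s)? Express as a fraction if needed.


Given: distance d = 44 m, time t = 5 s
Using v = d / t
v = 44 / 5
v = 44/5 m/s

44/5 m/s


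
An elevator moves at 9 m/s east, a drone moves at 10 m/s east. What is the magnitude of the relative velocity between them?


Given: v_A = 9 m/s east, v_B = 10 m/s east
Both move in the same direction; relative speed = |v_A - v_B|
|9 - 10| = |-1|
= 1 m/s

1 m/s


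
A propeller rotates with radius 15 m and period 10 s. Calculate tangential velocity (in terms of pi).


Given: radius r = 15 m, period T = 10 s
Using v = 2*pi*r / T
v = 2*pi*15 / 10
v = 30*pi / 10
v = 3*pi m/s

3*pi m/s


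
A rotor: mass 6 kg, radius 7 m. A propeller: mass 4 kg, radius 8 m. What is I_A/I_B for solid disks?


Given: M1=6 kg, R1=7 m, M2=4 kg, R2=8 m
For a disk: I = (1/2)*M*R^2, so I_A/I_B = (M1*R1^2)/(M2*R2^2)
M1*R1^2 = 6*49 = 294
M2*R2^2 = 4*64 = 256
I_A/I_B = 294/256 = 147/128

147/128


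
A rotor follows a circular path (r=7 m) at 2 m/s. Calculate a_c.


Given: v = 2 m/s, r = 7 m
Using a_c = v^2 / r
a_c = 2^2 / 7
a_c = 4 / 7
a_c = 4/7 m/s^2

4/7 m/s^2


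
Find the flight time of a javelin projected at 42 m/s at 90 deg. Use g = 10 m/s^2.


Given: v0 = 42 m/s, theta = 90 deg, g = 10 m/s^2
sin(90) = 1
Using T = 2*v0*sin(theta) / g
T = 2*42*1 / 10
T = 84 / 10
T = 42/5 s

42/5 s


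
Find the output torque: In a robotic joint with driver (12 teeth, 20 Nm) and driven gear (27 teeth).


Given: N1 = 12, N2 = 27, T1 = 20 Nm
Using T2/T1 = N2/N1
T2 = T1 * N2 / N1
T2 = 20 * 27 / 12
T2 = 540 / 12
T2 = 45 Nm

45 Nm


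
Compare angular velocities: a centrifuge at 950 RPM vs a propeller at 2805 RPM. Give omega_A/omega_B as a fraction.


Given: RPM_A = 950, RPM_B = 2805
omega = 2*pi*RPM/60, so omega_A/omega_B = RPM_A / RPM_B
omega_A/omega_B = 950 / 2805
omega_A/omega_B = 190/561

190/561


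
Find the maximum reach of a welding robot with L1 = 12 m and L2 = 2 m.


Given: L1 = 12 m, L2 = 2 m
For a 2-link planar arm, max reach = L1 + L2 (fully extended)
Max reach = 12 + 2
Max reach = 14 m

14 m


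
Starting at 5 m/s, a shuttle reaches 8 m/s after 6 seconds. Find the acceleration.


Given: initial velocity v0 = 5 m/s, final velocity v = 8 m/s, time t = 6 s
Using a = (v - v0) / t
a = (8 - 5) / 6
a = 3 / 6
a = 1/2 m/s^2

1/2 m/s^2


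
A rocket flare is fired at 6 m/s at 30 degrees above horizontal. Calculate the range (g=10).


Given: v0 = 6 m/s, theta = 30 deg, g = 10 m/s^2
sin(2*30) = sin(60) = sqrt(3)/2
Using R = v0^2 * sin(2*theta) / g
R = 6^2 * (sqrt(3)/2) / 10
R = 36 * sqrt(3) / 20
R = 9/5*sqrt(3) m

9/5*sqrt(3) m


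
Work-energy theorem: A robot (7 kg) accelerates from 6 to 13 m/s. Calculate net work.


Given: m = 7 kg, v0 = 6 m/s, v = 13 m/s
Using W = (1/2)*m*(v^2 - v0^2)
v^2 = 13^2 = 169
v0^2 = 6^2 = 36
v^2 - v0^2 = 169 - 36 = 133
W = (1/2)*7*133 = 931/2 J

931/2 J


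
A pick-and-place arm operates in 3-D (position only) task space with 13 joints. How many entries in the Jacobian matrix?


Given: task space dimension = 3, joints = 13
Jacobian is a 3 x 13 matrix
Total entries = rows * columns
Total = 3 * 13
Total = 39

39


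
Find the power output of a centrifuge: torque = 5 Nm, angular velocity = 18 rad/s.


Given: tau = 5 Nm, omega = 18 rad/s
Using P = tau * omega
P = 5 * 18
P = 90 W

90 W


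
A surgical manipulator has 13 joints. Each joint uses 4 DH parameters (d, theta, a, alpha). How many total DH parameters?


Given: 13 joints, 4 DH parameters per joint (d, theta, a, alpha)
Total DH parameters = number_of_joints * 4
Total = 13 * 4
Total = 52

52


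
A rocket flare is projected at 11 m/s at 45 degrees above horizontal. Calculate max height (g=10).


Given: v0 = 11 m/s, theta = 45 deg, g = 10 m/s^2
sin^2(45) = 1/2
Using H = v0^2 * sin^2(theta) / (2*g)
H = 11^2 * 1/2 / (2*10)
H = 121 * 1/2 / 20
H = 121/2 / 20
H = 121/40 m

121/40 m


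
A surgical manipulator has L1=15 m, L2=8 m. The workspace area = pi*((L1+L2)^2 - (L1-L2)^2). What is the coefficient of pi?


Given: L1 = 15, L2 = 8
(L1+L2)^2 = (23)^2 = 529
(L1-L2)^2 = (7)^2 = 49
Difference = 529 - 49 = 480
This equals 4*L1*L2 = 4*15*8 = 480
Workspace area = 480*pi

480


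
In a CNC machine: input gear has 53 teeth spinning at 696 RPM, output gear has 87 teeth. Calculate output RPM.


Given: N1 = 53 teeth, w1 = 696 RPM, N2 = 87 teeth
Using N1*w1 = N2*w2
w2 = N1*w1 / N2
w2 = 53*696 / 87
w2 = 36888 / 87
w2 = 424 RPM

424 RPM


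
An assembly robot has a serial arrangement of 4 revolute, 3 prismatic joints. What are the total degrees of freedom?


Given: serial robot with 4 revolute, 3 prismatic joints
DOF contribution per joint type: revolute=1, prismatic=1, spherical=3, fixed=0
DOF = 4*1 + 3*1
DOF = 7

7


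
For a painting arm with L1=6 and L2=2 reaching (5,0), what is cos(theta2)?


Given: L1 = 6, L2 = 2, target (x, y) = (5, 0)
Using cos(theta2) = (x^2 + y^2 - L1^2 - L2^2) / (2*L1*L2)
x^2 + y^2 = 5^2 + 0 = 25
L1^2 + L2^2 = 36 + 4 = 40
Numerator = 25 - 40 = -15
Denominator = 2*6*2 = 24
cos(theta2) = -15/24 = -5/8

-5/8


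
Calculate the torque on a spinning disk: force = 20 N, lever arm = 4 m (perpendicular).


Given: F = 20 N, r = 4 m, angle = 90 deg (perpendicular)
Using tau = F * r * sin(90)
sin(90) = 1
tau = 20 * 4 * 1
tau = 80 Nm

80 Nm


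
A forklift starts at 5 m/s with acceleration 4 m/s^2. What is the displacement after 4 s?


Given: v0 = 5 m/s, a = 4 m/s^2, t = 4 s
Using s = v0*t + (1/2)*a*t^2
s = 5*4 + (1/2)*4*4^2
s = 20 + (1/2)*64
s = 20 + 32
s = 52

52 m


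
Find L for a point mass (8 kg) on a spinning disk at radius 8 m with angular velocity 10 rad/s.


Given: m = 8 kg, r = 8 m, omega = 10 rad/s
For a point mass: I = m*r^2
I = 8*8^2 = 8*64 = 512
L = I*omega = 512*10
L = 5120 kg*m^2/s

5120 kg*m^2/s


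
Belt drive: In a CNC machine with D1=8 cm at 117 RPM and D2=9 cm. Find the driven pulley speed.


Given: D1 = 8 cm, w1 = 117 RPM, D2 = 9 cm
Using D1*w1 = D2*w2
w2 = D1*w1 / D2
w2 = 8*117 / 9
w2 = 936 / 9
w2 = 104 RPM

104 RPM


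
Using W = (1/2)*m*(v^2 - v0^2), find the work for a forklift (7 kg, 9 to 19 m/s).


Given: m = 7 kg, v0 = 9 m/s, v = 19 m/s
Using W = (1/2)*m*(v^2 - v0^2)
v^2 = 19^2 = 361
v0^2 = 9^2 = 81
v^2 - v0^2 = 361 - 81 = 280
W = (1/2)*7*280 = 980 J

980 J


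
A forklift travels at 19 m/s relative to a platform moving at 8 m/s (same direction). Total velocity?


Given: object velocity = 19 m/s, platform velocity = 8 m/s (same direction)
Using classical velocity addition: v_total = v_object + v_platform
v_total = 19 + 8
v_total = 27 m/s

27 m/s


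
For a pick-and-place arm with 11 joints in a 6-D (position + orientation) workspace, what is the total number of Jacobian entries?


Given: task space dimension = 6, joints = 11
Jacobian is a 6 x 11 matrix
Total entries = rows * columns
Total = 6 * 11
Total = 66

66


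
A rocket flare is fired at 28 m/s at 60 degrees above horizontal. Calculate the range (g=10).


Given: v0 = 28 m/s, theta = 60 deg, g = 10 m/s^2
sin(2*60) = sin(120) = sqrt(3)/2
Using R = v0^2 * sin(2*theta) / g
R = 28^2 * (sqrt(3)/2) / 10
R = 784 * sqrt(3) / 20
R = 196/5*sqrt(3) m

196/5*sqrt(3) m


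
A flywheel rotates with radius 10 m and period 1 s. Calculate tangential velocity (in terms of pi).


Given: radius r = 10 m, period T = 1 s
Using v = 2*pi*r / T
v = 2*pi*10 / 1
v = 20*pi / 1
v = 20*pi m/s

20*pi m/s


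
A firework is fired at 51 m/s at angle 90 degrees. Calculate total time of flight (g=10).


Given: v0 = 51 m/s, theta = 90 deg, g = 10 m/s^2
sin(90) = 1
Using T = 2*v0*sin(theta) / g
T = 2*51*1 / 10
T = 102 / 10
T = 51/5 s

51/5 s


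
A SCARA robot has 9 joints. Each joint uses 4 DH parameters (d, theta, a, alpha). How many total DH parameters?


Given: 9 joints, 4 DH parameters per joint (d, theta, a, alpha)
Total DH parameters = number_of_joints * 4
Total = 9 * 4
Total = 36

36


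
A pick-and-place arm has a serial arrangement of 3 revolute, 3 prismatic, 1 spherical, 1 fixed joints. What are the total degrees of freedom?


Given: serial robot with 3 revolute, 3 prismatic, 1 spherical, 1 fixed joints
DOF contribution per joint type: revolute=1, prismatic=1, spherical=3, fixed=0
DOF = 3*1 + 3*1 + 1*3 + 1*0
DOF = 9

9


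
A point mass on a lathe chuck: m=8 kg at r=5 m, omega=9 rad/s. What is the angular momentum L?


Given: m = 8 kg, r = 5 m, omega = 9 rad/s
For a point mass: I = m*r^2
I = 8*5^2 = 8*25 = 200
L = I*omega = 200*9
L = 1800 kg*m^2/s

1800 kg*m^2/s


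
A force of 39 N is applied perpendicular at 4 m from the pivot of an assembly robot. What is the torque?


Given: F = 39 N, r = 4 m, angle = 90 deg (perpendicular)
Using tau = F * r * sin(90)
sin(90) = 1
tau = 39 * 4 * 1
tau = 156 Nm

156 Nm


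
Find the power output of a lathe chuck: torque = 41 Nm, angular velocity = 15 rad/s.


Given: tau = 41 Nm, omega = 15 rad/s
Using P = tau * omega
P = 41 * 15
P = 615 W

615 W


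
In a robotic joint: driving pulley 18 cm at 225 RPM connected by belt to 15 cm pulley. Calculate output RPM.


Given: D1 = 18 cm, w1 = 225 RPM, D2 = 15 cm
Using D1*w1 = D2*w2
w2 = D1*w1 / D2
w2 = 18*225 / 15
w2 = 4050 / 15
w2 = 270 RPM

270 RPM


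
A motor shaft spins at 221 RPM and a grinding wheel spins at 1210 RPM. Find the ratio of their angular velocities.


Given: RPM_A = 221, RPM_B = 1210
omega = 2*pi*RPM/60, so omega_A/omega_B = RPM_A / RPM_B
omega_A/omega_B = 221 / 1210
omega_A/omega_B = 221/1210

221/1210


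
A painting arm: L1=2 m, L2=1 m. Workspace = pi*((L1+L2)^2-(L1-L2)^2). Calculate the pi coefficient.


Given: L1 = 2, L2 = 1
(L1+L2)^2 = (3)^2 = 9
(L1-L2)^2 = (1)^2 = 1
Difference = 9 - 1 = 8
This equals 4*L1*L2 = 4*2*1 = 8
Workspace area = 8*pi

8


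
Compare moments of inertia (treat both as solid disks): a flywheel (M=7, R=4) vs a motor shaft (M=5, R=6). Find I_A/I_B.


Given: M1=7 kg, R1=4 m, M2=5 kg, R2=6 m
For a disk: I = (1/2)*M*R^2, so I_A/I_B = (M1*R1^2)/(M2*R2^2)
M1*R1^2 = 7*16 = 112
M2*R2^2 = 5*36 = 180
I_A/I_B = 112/180 = 28/45

28/45


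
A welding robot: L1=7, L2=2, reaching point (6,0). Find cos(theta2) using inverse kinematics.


Given: L1 = 7, L2 = 2, target (x, y) = (6, 0)
Using cos(theta2) = (x^2 + y^2 - L1^2 - L2^2) / (2*L1*L2)
x^2 + y^2 = 6^2 + 0 = 36
L1^2 + L2^2 = 49 + 4 = 53
Numerator = 36 - 53 = -17
Denominator = 2*7*2 = 28
cos(theta2) = -17/28 = -17/28

-17/28


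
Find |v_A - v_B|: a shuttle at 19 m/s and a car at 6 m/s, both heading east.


Given: v_A = 19 m/s east, v_B = 6 m/s east
Both move in the same direction; relative speed = |v_A - v_B|
|19 - 6| = |13|
= 13 m/s

13 m/s


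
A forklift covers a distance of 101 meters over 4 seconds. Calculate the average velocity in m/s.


Given: distance d = 101 m, time t = 4 s
Using v = d / t
v = 101 / 4
v = 101/4 m/s

101/4 m/s


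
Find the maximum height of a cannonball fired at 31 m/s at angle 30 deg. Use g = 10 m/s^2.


Given: v0 = 31 m/s, theta = 30 deg, g = 10 m/s^2
sin^2(30) = 1/4
Using H = v0^2 * sin^2(theta) / (2*g)
H = 31^2 * 1/4 / (2*10)
H = 961 * 1/4 / 20
H = 961/4 / 20
H = 961/80 m

961/80 m


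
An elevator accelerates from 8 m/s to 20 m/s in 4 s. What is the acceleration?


Given: initial velocity v0 = 8 m/s, final velocity v = 20 m/s, time t = 4 s
Using a = (v - v0) / t
a = (20 - 8) / 4
a = 12 / 4
a = 3 m/s^2

3 m/s^2


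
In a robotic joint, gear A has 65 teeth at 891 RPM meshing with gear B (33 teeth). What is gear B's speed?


Given: N1 = 65 teeth, w1 = 891 RPM, N2 = 33 teeth
Using N1*w1 = N2*w2
w2 = N1*w1 / N2
w2 = 65*891 / 33
w2 = 57915 / 33
w2 = 1755 RPM

1755 RPM


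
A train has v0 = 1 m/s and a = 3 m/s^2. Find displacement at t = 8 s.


Given: v0 = 1 m/s, a = 3 m/s^2, t = 8 s
Using s = v0*t + (1/2)*a*t^2
s = 1*8 + (1/2)*3*8^2
s = 8 + (1/2)*192
s = 8 + 96
s = 104

104 m


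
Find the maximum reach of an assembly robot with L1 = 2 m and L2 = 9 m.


Given: L1 = 2 m, L2 = 9 m
For a 2-link planar arm, max reach = L1 + L2 (fully extended)
Max reach = 2 + 9
Max reach = 11 m

11 m


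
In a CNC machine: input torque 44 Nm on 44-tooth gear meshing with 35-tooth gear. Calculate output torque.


Given: N1 = 44, N2 = 35, T1 = 44 Nm
Using T2/T1 = N2/N1
T2 = T1 * N2 / N1
T2 = 44 * 35 / 44
T2 = 1540 / 44
T2 = 35 Nm

35 Nm


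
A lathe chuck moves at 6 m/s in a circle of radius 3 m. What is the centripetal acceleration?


Given: v = 6 m/s, r = 3 m
Using a_c = v^2 / r
a_c = 6^2 / 3
a_c = 36 / 3
a_c = 12 m/s^2

12 m/s^2


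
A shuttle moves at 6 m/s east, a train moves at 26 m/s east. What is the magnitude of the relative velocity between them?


Given: v_A = 6 m/s east, v_B = 26 m/s east
Both move in the same direction; relative speed = |v_A - v_B|
|6 - 26| = |-20|
= 20 m/s

20 m/s


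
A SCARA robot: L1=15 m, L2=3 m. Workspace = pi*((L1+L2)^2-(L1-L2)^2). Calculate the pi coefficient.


Given: L1 = 15, L2 = 3
(L1+L2)^2 = (18)^2 = 324
(L1-L2)^2 = (12)^2 = 144
Difference = 324 - 144 = 180
This equals 4*L1*L2 = 4*15*3 = 180
Workspace area = 180*pi

180


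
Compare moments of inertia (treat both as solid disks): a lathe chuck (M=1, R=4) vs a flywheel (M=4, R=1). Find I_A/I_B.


Given: M1=1 kg, R1=4 m, M2=4 kg, R2=1 m
For a disk: I = (1/2)*M*R^2, so I_A/I_B = (M1*R1^2)/(M2*R2^2)
M1*R1^2 = 1*16 = 16
M2*R2^2 = 4*1 = 4
I_A/I_B = 16/4 = 4

4


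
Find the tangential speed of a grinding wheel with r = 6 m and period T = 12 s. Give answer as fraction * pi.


Given: radius r = 6 m, period T = 12 s
Using v = 2*pi*r / T
v = 2*pi*6 / 12
v = 12*pi / 12
v = 1*pi m/s

1*pi m/s


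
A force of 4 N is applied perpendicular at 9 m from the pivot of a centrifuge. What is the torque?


Given: F = 4 N, r = 9 m, angle = 90 deg (perpendicular)
Using tau = F * r * sin(90)
sin(90) = 1
tau = 4 * 9 * 1
tau = 36 Nm

36 Nm


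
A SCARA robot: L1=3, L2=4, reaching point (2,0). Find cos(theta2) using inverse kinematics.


Given: L1 = 3, L2 = 4, target (x, y) = (2, 0)
Using cos(theta2) = (x^2 + y^2 - L1^2 - L2^2) / (2*L1*L2)
x^2 + y^2 = 2^2 + 0 = 4
L1^2 + L2^2 = 9 + 16 = 25
Numerator = 4 - 25 = -21
Denominator = 2*3*4 = 24
cos(theta2) = -21/24 = -7/8

-7/8


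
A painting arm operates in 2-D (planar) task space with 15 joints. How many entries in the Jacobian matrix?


Given: task space dimension = 2, joints = 15
Jacobian is a 2 x 15 matrix
Total entries = rows * columns
Total = 2 * 15
Total = 30

30


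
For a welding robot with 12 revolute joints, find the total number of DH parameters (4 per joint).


Given: 12 joints, 4 DH parameters per joint (d, theta, a, alpha)
Total DH parameters = number_of_joints * 4
Total = 12 * 4
Total = 48

48


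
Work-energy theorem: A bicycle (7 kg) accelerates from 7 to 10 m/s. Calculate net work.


Given: m = 7 kg, v0 = 7 m/s, v = 10 m/s
Using W = (1/2)*m*(v^2 - v0^2)
v^2 = 10^2 = 100
v0^2 = 7^2 = 49
v^2 - v0^2 = 100 - 49 = 51
W = (1/2)*7*51 = 357/2 J

357/2 J


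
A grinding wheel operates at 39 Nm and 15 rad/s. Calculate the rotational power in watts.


Given: tau = 39 Nm, omega = 15 rad/s
Using P = tau * omega
P = 39 * 15
P = 585 W

585 W


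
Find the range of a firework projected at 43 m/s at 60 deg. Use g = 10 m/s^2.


Given: v0 = 43 m/s, theta = 60 deg, g = 10 m/s^2
sin(2*60) = sin(120) = sqrt(3)/2
Using R = v0^2 * sin(2*theta) / g
R = 43^2 * (sqrt(3)/2) / 10
R = 1849 * sqrt(3) / 20
R = 1849/20*sqrt(3) m

1849/20*sqrt(3) m


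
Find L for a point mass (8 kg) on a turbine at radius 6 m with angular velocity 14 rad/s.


Given: m = 8 kg, r = 6 m, omega = 14 rad/s
For a point mass: I = m*r^2
I = 8*6^2 = 8*36 = 288
L = I*omega = 288*14
L = 4032 kg*m^2/s

4032 kg*m^2/s


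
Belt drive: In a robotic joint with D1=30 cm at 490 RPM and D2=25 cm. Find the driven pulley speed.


Given: D1 = 30 cm, w1 = 490 RPM, D2 = 25 cm
Using D1*w1 = D2*w2
w2 = D1*w1 / D2
w2 = 30*490 / 25
w2 = 14700 / 25
w2 = 588 RPM

588 RPM


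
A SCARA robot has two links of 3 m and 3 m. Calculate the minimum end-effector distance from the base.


Given: L1 = 3 m, L2 = 3 m
For a 2-link planar arm, min reach = |L1 - L2| (second link folded back)
Min reach = |3 - 3|
Min reach = 0 m

0 m


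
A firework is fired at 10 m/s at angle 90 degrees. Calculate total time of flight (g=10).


Given: v0 = 10 m/s, theta = 90 deg, g = 10 m/s^2
sin(90) = 1
Using T = 2*v0*sin(theta) / g
T = 2*10*1 / 10
T = 20 / 10
T = 2 s

2 s


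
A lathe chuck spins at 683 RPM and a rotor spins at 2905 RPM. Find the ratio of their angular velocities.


Given: RPM_A = 683, RPM_B = 2905
omega = 2*pi*RPM/60, so omega_A/omega_B = RPM_A / RPM_B
omega_A/omega_B = 683 / 2905
omega_A/omega_B = 683/2905

683/2905


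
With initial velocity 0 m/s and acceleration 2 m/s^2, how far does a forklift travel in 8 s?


Given: v0 = 0 m/s, a = 2 m/s^2, t = 8 s
Using s = v0*t + (1/2)*a*t^2
s = 0*8 + (1/2)*2*8^2
s = 0 + (1/2)*128
s = 0 + 64
s = 64

64 m


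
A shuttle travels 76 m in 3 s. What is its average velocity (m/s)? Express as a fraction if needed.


Given: distance d = 76 m, time t = 3 s
Using v = d / t
v = 76 / 3
v = 76/3 m/s

76/3 m/s


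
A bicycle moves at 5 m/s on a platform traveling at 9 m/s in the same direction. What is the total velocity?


Given: object velocity = 5 m/s, platform velocity = 9 m/s (same direction)
Using classical velocity addition: v_total = v_object + v_platform
v_total = 5 + 9
v_total = 14 m/s

14 m/s


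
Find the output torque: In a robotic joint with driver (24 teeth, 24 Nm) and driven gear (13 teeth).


Given: N1 = 24, N2 = 13, T1 = 24 Nm
Using T2/T1 = N2/N1
T2 = T1 * N2 / N1
T2 = 24 * 13 / 24
T2 = 312 / 24
T2 = 13 Nm

13 Nm


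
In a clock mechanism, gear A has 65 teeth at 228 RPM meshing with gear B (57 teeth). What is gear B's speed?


Given: N1 = 65 teeth, w1 = 228 RPM, N2 = 57 teeth
Using N1*w1 = N2*w2
w2 = N1*w1 / N2
w2 = 65*228 / 57
w2 = 14820 / 57
w2 = 260 RPM

260 RPM


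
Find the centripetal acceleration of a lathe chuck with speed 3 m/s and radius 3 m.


Given: v = 3 m/s, r = 3 m
Using a_c = v^2 / r
a_c = 3^2 / 3
a_c = 9 / 3
a_c = 3 m/s^2

3 m/s^2


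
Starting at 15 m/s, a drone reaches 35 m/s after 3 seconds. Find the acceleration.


Given: initial velocity v0 = 15 m/s, final velocity v = 35 m/s, time t = 3 s
Using a = (v - v0) / t
a = (35 - 15) / 3
a = 20 / 3
a = 20/3 m/s^2

20/3 m/s^2


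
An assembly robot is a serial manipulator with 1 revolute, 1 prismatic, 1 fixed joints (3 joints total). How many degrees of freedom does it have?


Given: serial robot with 1 revolute, 1 prismatic, 1 fixed joints
DOF contribution per joint type: revolute=1, prismatic=1, spherical=3, fixed=0
DOF = 1*1 + 1*1 + 1*0
DOF = 2

2


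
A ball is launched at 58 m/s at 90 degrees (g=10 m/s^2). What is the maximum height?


Given: v0 = 58 m/s, theta = 90 deg, g = 10 m/s^2
sin^2(90) = 1
Using H = v0^2 * sin^2(theta) / (2*g)
H = 58^2 * 1 / (2*10)
H = 3364 * 1 / 20
H = 3364 / 20
H = 841/5 m

841/5 m


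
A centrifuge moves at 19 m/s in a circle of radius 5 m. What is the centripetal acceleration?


Given: v = 19 m/s, r = 5 m
Using a_c = v^2 / r
a_c = 19^2 / 5
a_c = 361 / 5
a_c = 361/5 m/s^2

361/5 m/s^2


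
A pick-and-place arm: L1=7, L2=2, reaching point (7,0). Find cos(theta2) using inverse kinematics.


Given: L1 = 7, L2 = 2, target (x, y) = (7, 0)
Using cos(theta2) = (x^2 + y^2 - L1^2 - L2^2) / (2*L1*L2)
x^2 + y^2 = 7^2 + 0 = 49
L1^2 + L2^2 = 49 + 4 = 53
Numerator = 49 - 53 = -4
Denominator = 2*7*2 = 28
cos(theta2) = -4/28 = -1/7

-1/7


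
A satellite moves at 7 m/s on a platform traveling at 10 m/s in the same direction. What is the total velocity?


Given: object velocity = 7 m/s, platform velocity = 10 m/s (same direction)
Using classical velocity addition: v_total = v_object + v_platform
v_total = 7 + 10
v_total = 17 m/s

17 m/s


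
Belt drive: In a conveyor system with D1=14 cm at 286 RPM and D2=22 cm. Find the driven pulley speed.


Given: D1 = 14 cm, w1 = 286 RPM, D2 = 22 cm
Using D1*w1 = D2*w2
w2 = D1*w1 / D2
w2 = 14*286 / 22
w2 = 4004 / 22
w2 = 182 RPM

182 RPM


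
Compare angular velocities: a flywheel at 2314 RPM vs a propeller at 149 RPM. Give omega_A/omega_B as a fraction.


Given: RPM_A = 2314, RPM_B = 149
omega = 2*pi*RPM/60, so omega_A/omega_B = RPM_A / RPM_B
omega_A/omega_B = 2314 / 149
omega_A/omega_B = 2314/149

2314/149


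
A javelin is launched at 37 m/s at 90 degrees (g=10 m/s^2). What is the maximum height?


Given: v0 = 37 m/s, theta = 90 deg, g = 10 m/s^2
sin^2(90) = 1
Using H = v0^2 * sin^2(theta) / (2*g)
H = 37^2 * 1 / (2*10)
H = 1369 * 1 / 20
H = 1369 / 20
H = 1369/20 m

1369/20 m


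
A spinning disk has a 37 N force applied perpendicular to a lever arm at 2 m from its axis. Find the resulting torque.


Given: F = 37 N, r = 2 m, angle = 90 deg (perpendicular)
Using tau = F * r * sin(90)
sin(90) = 1
tau = 37 * 2 * 1
tau = 74 Nm

74 Nm


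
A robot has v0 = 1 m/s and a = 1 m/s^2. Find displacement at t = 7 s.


Given: v0 = 1 m/s, a = 1 m/s^2, t = 7 s
Using s = v0*t + (1/2)*a*t^2
s = 1*7 + (1/2)*1*7^2
s = 7 + (1/2)*49
s = 7 + 49/2
s = 63/2

63/2 m


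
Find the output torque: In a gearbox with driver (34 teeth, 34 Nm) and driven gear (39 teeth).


Given: N1 = 34, N2 = 39, T1 = 34 Nm
Using T2/T1 = N2/N1
T2 = T1 * N2 / N1
T2 = 34 * 39 / 34
T2 = 1326 / 34
T2 = 39 Nm

39 Nm


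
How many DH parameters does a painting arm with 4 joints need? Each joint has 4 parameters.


Given: 4 joints, 4 DH parameters per joint (d, theta, a, alpha)
Total DH parameters = number_of_joints * 4
Total = 4 * 4
Total = 16

16


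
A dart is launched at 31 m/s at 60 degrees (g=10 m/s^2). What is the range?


Given: v0 = 31 m/s, theta = 60 deg, g = 10 m/s^2
sin(2*60) = sin(120) = sqrt(3)/2
Using R = v0^2 * sin(2*theta) / g
R = 31^2 * (sqrt(3)/2) / 10
R = 961 * sqrt(3) / 20
R = 961/20*sqrt(3) m

961/20*sqrt(3) m


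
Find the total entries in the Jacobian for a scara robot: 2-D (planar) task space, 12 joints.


Given: task space dimension = 2, joints = 12
Jacobian is a 2 x 12 matrix
Total entries = rows * columns
Total = 2 * 12
Total = 24

24


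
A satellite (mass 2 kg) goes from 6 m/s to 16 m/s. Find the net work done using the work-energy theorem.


Given: m = 2 kg, v0 = 6 m/s, v = 16 m/s
Using W = (1/2)*m*(v^2 - v0^2)
v^2 = 16^2 = 256
v0^2 = 6^2 = 36
v^2 - v0^2 = 256 - 36 = 220
W = (1/2)*2*220 = 220 J

220 J


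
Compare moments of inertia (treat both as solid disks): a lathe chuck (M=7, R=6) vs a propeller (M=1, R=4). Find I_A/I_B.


Given: M1=7 kg, R1=6 m, M2=1 kg, R2=4 m
For a disk: I = (1/2)*M*R^2, so I_A/I_B = (M1*R1^2)/(M2*R2^2)
M1*R1^2 = 7*36 = 252
M2*R2^2 = 1*16 = 16
I_A/I_B = 252/16 = 63/4

63/4


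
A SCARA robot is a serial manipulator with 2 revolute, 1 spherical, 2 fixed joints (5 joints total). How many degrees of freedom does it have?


Given: serial robot with 2 revolute, 1 spherical, 2 fixed joints
DOF contribution per joint type: revolute=1, prismatic=1, spherical=3, fixed=0
DOF = 2*1 + 1*3 + 2*0
DOF = 5

5


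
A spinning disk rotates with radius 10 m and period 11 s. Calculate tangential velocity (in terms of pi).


Given: radius r = 10 m, period T = 11 s
Using v = 2*pi*r / T
v = 2*pi*10 / 11
v = 20*pi / 11
v = 20/11*pi m/s

20/11*pi m/s


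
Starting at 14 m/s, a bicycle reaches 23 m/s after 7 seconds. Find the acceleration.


Given: initial velocity v0 = 14 m/s, final velocity v = 23 m/s, time t = 7 s
Using a = (v - v0) / t
a = (23 - 14) / 7
a = 9 / 7
a = 9/7 m/s^2

9/7 m/s^2


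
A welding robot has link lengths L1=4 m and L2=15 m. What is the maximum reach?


Given: L1 = 4 m, L2 = 15 m
For a 2-link planar arm, max reach = L1 + L2 (fully extended)
Max reach = 4 + 15
Max reach = 19 m

19 m


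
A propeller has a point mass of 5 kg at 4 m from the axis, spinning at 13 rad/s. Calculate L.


Given: m = 5 kg, r = 4 m, omega = 13 rad/s
For a point mass: I = m*r^2
I = 5*4^2 = 5*16 = 80
L = I*omega = 80*13
L = 1040 kg*m^2/s

1040 kg*m^2/s


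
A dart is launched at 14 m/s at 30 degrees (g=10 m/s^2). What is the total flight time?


Given: v0 = 14 m/s, theta = 30 deg, g = 10 m/s^2
sin(30) = 1/2
Using T = 2*v0*sin(theta) / g
T = 2*14*1/2 / 10
T = 14 / 10
T = 7/5 s

7/5 s


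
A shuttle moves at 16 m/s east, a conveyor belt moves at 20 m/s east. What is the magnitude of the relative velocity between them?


Given: v_A = 16 m/s east, v_B = 20 m/s east
Both move in the same direction; relative speed = |v_A - v_B|
|16 - 20| = |-4|
= 4 m/s

4 m/s


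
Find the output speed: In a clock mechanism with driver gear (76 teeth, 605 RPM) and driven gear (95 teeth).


Given: N1 = 76 teeth, w1 = 605 RPM, N2 = 95 teeth
Using N1*w1 = N2*w2
w2 = N1*w1 / N2
w2 = 76*605 / 95
w2 = 45980 / 95
w2 = 484 RPM

484 RPM


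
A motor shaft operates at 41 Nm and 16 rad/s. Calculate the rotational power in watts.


Given: tau = 41 Nm, omega = 16 rad/s
Using P = tau * omega
P = 41 * 16
P = 656 W

656 W
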